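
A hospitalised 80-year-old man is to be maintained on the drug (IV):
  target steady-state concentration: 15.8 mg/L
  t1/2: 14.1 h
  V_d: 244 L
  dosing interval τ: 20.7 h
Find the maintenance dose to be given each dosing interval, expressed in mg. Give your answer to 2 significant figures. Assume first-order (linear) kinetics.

k = ln2 / t½ = 0.693147 / 14.1 = 0.04916 h⁻¹
CL = k × Vd = 0.04916 × 244 = 12.00 L/h
At steady state, Dose/τ = Css × CL.
Dose = Css × CL × τ = 15.8 × 12.00 × 20.7 = 3925 mg

3900 mg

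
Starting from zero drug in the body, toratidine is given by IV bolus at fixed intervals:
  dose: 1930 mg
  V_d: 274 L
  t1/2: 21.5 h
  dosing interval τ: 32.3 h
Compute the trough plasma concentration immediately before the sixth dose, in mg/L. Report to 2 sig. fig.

3.8 mg/L

C₀ per dose = Dose / Vd = 1930 / 274 = 7.044 mg/L
k = ln2 / t½ = 0.693147 / 21.5 = 0.03224 h⁻¹
Fraction remaining after one interval: r = e^(−kτ) = e^(−0.03224 × 32.3) = 0.3530
Before dose 6, 5 doses have been given (aged 1τ, 2τ, 3τ, 4τ, 5τ).
C_trough = C₀ × (r + r² + … + r^5) = C₀ × r(1−r^5)/(1−r)
        = 7.044 × 0.3530 × (1 − 0.005481) / (1 − 0.3530) = 3.822 mg/L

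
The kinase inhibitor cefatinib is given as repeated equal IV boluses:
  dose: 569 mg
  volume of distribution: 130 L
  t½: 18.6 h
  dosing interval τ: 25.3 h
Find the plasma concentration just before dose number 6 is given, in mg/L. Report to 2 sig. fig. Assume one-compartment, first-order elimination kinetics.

2.8 mg/L

C₀ per dose = Dose / Vd = 569 / 130 = 4.377 mg/L
k = ln2 / t½ = 0.693147 / 18.6 = 0.03727 h⁻¹
Fraction remaining after one interval: r = e^(−kτ) = e^(−0.03727 × 25.3) = 0.3895
Before dose 6, 5 doses have been given (aged 1τ, 2τ, 3τ, 4τ, 5τ).
C_trough = C₀ × (r + r² + … + r^5) = C₀ × r(1−r^5)/(1−r)
        = 4.377 × 0.3895 × (1 − 0.008965) / (1 − 0.3895) = 2.767 mg/L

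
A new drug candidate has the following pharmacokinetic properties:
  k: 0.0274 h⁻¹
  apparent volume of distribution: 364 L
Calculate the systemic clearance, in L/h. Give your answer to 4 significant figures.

CL = k × Vd = 0.0274 × 364 = 9.974 L/h

9.974 L/h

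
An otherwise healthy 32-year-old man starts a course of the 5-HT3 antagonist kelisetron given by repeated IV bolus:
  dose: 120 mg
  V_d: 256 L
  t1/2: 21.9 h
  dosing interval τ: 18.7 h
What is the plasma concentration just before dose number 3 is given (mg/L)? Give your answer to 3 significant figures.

0.403 mg/L

C₀ per dose = Dose / Vd = 120 / 256 = 0.4688 mg/L
k = ln2 / t½ = 0.693147 / 21.9 = 0.03165 h⁻¹
Fraction remaining after one interval: r = e^(−kτ) = e^(−0.03165 × 18.7) = 0.5533
Before dose 3, 2 doses have been given (aged 1τ, 2τ).
C_trough = C₀ × (r + r²) = 0.4688 × (0.5533 + 0.3061) = 0.4029 mg/L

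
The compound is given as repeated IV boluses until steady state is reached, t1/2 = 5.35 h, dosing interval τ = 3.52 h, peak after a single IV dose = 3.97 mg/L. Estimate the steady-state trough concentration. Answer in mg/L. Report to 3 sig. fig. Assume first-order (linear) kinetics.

k = ln2 / t½ = 0.693147 / 5.35 = 0.1296 h⁻¹
e^(−kτ) = e^(−0.1296 × 3.52) = 0.6337
Accumulation ratio R = 1 / (1 − e^(−kτ)) = 1 / (1 − 0.6337) = 2.730
Steady-state trough = C₀ × R × e^(−kτ) = 3.97 × 2.730 × 0.6337 = 6.868 mg/L

6.87 mg/L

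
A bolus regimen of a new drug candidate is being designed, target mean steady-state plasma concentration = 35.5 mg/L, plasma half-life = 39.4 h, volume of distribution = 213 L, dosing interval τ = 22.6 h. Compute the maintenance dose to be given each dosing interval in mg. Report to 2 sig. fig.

k = ln2 / t½ = 0.693147 / 39.4 = 0.01759 h⁻¹
CL = k × Vd = 0.01759 × 213 = 3.747 L/h
At steady state, Dose/τ = Css × CL.
Dose = Css × CL × τ = 35.5 × 3.747 × 22.6 = 3006 mg

3000 mg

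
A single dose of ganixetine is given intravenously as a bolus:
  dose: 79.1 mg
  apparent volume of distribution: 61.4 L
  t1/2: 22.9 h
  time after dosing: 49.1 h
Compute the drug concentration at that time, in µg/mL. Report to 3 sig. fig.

C₀ = Dose / Vd = 79.10 / 61.4 = 1.288 mg/L
k = ln2 / t½ = 0.693147 / 22.9 = 0.03027 h⁻¹
C = C₀ · e^(−k·t) = 1.288 × e^(−0.03027 × 49.1)
  = 1.288 × 0.2262 = 0.2913 mg/L
(0.2913 mg/L = 0.2913 µg/mL)

0.291 µg/mL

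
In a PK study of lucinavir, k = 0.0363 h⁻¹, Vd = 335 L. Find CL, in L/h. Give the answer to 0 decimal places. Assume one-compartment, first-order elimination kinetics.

CL = k × Vd = 0.0363 × 335 = 12.16 L/h

12 L/h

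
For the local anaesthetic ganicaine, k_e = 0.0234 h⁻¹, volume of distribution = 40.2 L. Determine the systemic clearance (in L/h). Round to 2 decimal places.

CL = k × Vd = 0.0234 × 40.2 = 0.9407 L/h

0.94 L/h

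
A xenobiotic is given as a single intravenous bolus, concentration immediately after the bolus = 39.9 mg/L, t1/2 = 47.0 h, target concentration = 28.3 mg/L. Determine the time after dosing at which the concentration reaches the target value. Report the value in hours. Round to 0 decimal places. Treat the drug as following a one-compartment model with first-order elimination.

k = ln2 / t½ = 0.693147 / 47.0 = 0.01475 h⁻¹
t = ln(C₀ / C) / k = ln(39.90 / 28.3) / 0.01475
  = ln(1.410) / 0.01475 = 0.3436 / 0.01475 = 23.29 h

23 h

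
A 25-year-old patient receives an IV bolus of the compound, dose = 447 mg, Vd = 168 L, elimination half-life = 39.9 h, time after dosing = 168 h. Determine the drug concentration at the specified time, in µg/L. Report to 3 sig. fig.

C₀ = Dose / Vd = 447.0 / 168 = 2.661 mg/L
k = ln2 / t½ = 0.693147 / 39.9 = 0.01737 h⁻¹
C = C₀ · e^(−k·t) = 2.661 × e^(−0.01737 × 168)
  = 2.661 × 0.05403 = 0.1438 mg/L
Convert: 0.1438 mg/L × 1000 = 143.8 µg/L

144 µg/L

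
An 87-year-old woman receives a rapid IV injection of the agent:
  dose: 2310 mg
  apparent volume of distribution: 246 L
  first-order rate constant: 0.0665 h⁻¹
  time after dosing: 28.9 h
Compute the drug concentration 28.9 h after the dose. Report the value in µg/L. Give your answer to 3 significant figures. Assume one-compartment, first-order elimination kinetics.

C₀ = Dose / Vd = 2310 / 246 = 9.390 mg/L
C = C₀ · e^(−k·t) = 9.390 × e^(−0.06650 × 28.9)
  = 9.390 × 0.1463 = 1.374 mg/L
Convert: 1.374 mg/L × 1000 = 1374 µg/L

1370 µg/L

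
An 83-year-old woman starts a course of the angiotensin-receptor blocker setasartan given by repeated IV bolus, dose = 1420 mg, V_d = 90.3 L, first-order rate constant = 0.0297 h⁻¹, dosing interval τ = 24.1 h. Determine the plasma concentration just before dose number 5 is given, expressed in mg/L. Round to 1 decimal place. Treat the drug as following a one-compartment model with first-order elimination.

C₀ per dose = Dose / Vd = 1420 / 90.3 = 15.73 mg/L
Fraction remaining after one interval: r = e^(−kτ) = e^(−0.02970 × 24.1) = 0.4888
Before dose 5, 4 doses have been given (aged 1τ, 2τ, 3τ, 4τ).
C_trough = C₀ × (r + r² + … + r^4) = C₀ × r(1−r^4)/(1−r)
        = 15.73 × 0.4888 × (1 − 0.05709) / (1 − 0.4888) = 14.18 mg/L

14.2 mg/L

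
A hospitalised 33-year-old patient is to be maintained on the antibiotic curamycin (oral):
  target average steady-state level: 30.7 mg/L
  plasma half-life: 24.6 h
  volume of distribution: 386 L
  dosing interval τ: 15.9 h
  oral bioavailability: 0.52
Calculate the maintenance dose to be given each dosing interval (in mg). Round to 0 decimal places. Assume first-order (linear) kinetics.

k = ln2 / t½ = 0.693147 / 24.6 = 0.02818 h⁻¹
CL = k × Vd = 0.02818 × 386 = 10.88 L/h
At steady state, F × (Dose/τ) = Css × CL.
Dose = Css × CL × τ / F = 30.7 × 10.88 × 15.9 / 0.52 = 10210 mg

10210 mg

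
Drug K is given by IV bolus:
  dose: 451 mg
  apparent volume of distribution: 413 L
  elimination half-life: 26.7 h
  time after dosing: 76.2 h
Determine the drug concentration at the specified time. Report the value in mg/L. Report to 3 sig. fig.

C₀ = Dose / Vd = 451.0 / 413 = 1.092 mg/L
k = ln2 / t½ = 0.693147 / 26.7 = 0.02596 h⁻¹
C = C₀ · e^(−k·t) = 1.092 × e^(−0.02596 × 76.2)
  = 1.092 × 0.1383 = 0.1510 mg/L

0.151 mg/L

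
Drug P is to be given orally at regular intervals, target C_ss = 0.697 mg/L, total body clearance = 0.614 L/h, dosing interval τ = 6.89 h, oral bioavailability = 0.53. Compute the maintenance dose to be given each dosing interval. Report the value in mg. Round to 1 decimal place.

5.6 mg

At steady state, F × (Dose/τ) = Css × CL.
Dose = Css × CL × τ / F = 0.697 × 0.6140 × 6.89 / 0.53 = 5.563 mg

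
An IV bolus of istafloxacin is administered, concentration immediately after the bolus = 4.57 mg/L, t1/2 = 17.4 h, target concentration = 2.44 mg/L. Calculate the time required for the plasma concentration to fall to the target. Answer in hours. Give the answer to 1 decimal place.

k = ln2 / t½ = 0.693147 / 17.4 = 0.03984 h⁻¹
t = ln(C₀ / C) / k = ln(4.570 / 2.44) / 0.03984
  = ln(1.873) / 0.03984 = 0.6275 / 0.03984 = 15.75 h

15.8 h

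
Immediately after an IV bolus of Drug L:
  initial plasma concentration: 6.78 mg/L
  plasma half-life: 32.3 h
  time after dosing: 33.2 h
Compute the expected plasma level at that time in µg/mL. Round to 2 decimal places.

3.33 µg/mL

k = ln2 / t½ = 0.693147 / 32.3 = 0.02146 h⁻¹
C = C₀ · e^(−k·t) = 6.780 × e^(−0.02146 × 33.2)
  = 6.780 × 0.4904 = 3.325 mg/L
(3.325 mg/L = 3.325 µg/mL)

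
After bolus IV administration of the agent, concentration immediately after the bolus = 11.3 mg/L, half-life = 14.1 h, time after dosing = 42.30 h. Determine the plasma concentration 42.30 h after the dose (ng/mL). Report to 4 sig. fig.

1413 ng/mL

k = ln2 / t½ = 0.693147 / 14.1 = 0.04916 h⁻¹
t / t½ = 42.30 / 14.1 = 3 half-lives
C = C₀ × (1/2)^3 = 11.30 × 0.1250 = 1.413 mg/L
Convert: 1.413 mg/L × 1000 = 1413 ng/mL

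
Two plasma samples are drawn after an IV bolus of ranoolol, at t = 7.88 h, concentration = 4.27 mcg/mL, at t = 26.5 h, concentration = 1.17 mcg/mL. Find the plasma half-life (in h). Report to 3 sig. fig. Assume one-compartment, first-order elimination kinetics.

9.97 h

k = ln(C₁/C₂) / (t₂ − t₁) = ln(4.27/1.17) / (26.5 − 7.88)
  = 1.295 / 18.62 = 0.06955 h⁻¹
t½ = ln2 / k = 0.693147 / 0.06955 = 9.966 h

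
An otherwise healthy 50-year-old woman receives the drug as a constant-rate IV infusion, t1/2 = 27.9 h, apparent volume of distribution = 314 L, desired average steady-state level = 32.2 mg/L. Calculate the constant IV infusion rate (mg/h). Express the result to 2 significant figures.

250 mg/h

k = ln2 / t½ = 0.693147 / 27.9 = 0.02484 h⁻¹
CL = k × Vd = 0.02484 × 314 = 7.800 L/h
At steady state, infusion rate R₀ = Css × CL = 32.2 × 7.800 = 251.2 mg/h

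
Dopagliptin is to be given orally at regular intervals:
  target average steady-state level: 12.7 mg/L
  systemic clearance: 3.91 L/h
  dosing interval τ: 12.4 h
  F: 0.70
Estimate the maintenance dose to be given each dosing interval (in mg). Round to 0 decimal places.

880 mg

At steady state, F × (Dose/τ) = Css × CL.
Dose = Css × CL × τ / F = 12.7 × 3.910 × 12.4 / 0.70 = 879.6 mg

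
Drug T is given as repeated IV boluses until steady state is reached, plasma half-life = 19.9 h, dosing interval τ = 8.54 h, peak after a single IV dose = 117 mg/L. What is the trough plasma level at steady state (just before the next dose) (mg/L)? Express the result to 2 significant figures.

340 mg/L

k = ln2 / t½ = 0.693147 / 19.9 = 0.03483 h⁻¹
e^(−kτ) = e^(−0.03483 × 8.54) = 0.7427
Accumulation ratio R = 1 / (1 − e^(−kτ)) = 1 / (1 − 0.7427) = 3.887
Steady-state trough = C₀ × R × e^(−kτ) = 117 × 3.887 × 0.7427 = 337.8 mg/L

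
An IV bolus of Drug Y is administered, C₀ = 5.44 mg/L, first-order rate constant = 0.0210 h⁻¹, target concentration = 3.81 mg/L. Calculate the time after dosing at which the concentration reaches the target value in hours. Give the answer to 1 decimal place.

17.0 h

t = ln(C₀ / C) / k = ln(5.440 / 3.81) / 0.02100
  = ln(1.428) / 0.02100 = 0.3563 / 0.02100 = 16.97 h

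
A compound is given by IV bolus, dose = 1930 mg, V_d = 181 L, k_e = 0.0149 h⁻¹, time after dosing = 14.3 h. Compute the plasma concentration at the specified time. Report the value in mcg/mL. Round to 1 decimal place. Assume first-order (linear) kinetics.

C₀ = Dose / Vd = 1930 / 181 = 10.66 mg/L
C = C₀ · e^(−k·t) = 10.66 × e^(−0.01490 × 14.3)
  = 10.66 × 0.8081 = 8.614 mg/L
(8.614 mg/L = 8.614 mcg/mL)

8.6 mcg/mL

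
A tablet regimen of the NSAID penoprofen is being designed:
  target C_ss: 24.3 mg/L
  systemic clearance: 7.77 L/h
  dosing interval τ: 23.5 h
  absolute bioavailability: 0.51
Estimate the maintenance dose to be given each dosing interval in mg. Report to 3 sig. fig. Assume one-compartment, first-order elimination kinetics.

8700 mg

At steady state, F × (Dose/τ) = Css × CL.
Dose = Css × CL × τ / F = 24.3 × 7.770 × 23.5 / 0.51 = 8700 mg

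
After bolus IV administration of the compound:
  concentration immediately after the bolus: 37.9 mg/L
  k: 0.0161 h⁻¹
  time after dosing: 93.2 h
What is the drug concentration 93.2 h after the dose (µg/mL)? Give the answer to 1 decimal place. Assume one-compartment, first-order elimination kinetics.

8.5 µg/mL

C = C₀ · e^(−k·t) = 37.90 × e^(−0.01610 × 93.2)
  = 37.90 × 0.2230 = 8.452 mg/L
(8.452 mg/L = 8.452 µg/mL)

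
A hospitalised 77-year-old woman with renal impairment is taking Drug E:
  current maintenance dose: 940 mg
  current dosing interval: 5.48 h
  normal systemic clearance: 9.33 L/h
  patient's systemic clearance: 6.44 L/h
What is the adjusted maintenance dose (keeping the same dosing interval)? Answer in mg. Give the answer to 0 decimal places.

To keep the same average steady-state level, dosing rate must scale with clearance.
CL ratio = 6.44 / 9.33 = 0.6902
New dose (same interval) = 940 × 0.6902 = 648.8 mg

649 mg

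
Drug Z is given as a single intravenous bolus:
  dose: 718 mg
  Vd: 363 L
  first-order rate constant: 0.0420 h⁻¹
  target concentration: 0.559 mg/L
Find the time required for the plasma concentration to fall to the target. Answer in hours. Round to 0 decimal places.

30 h

C₀ = Dose / Vd = 718.0 / 363 = 1.978 mg/L
t = ln(C₀ / C) / k = ln(1.978 / 0.559) / 0.04200
  = ln(3.538) / 0.04200 = 1.264 / 0.04200 = 30.10 h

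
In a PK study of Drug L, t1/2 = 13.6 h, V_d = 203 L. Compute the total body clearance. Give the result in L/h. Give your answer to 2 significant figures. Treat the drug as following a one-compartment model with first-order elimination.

10 L/h

k = ln2 / t½ = 0.693147 / 13.6 = 0.05097 h⁻¹
CL = k × Vd = 0.05097 × 203 = 10.35 L/h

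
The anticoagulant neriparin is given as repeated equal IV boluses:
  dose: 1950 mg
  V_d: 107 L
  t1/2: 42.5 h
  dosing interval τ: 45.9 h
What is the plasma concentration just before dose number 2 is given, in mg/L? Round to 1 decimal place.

8.6 mg/L

C₀ per dose = Dose / Vd = 1950 / 107 = 18.22 mg/L
k = ln2 / t½ = 0.693147 / 42.5 = 0.01631 h⁻¹
Fraction remaining after one interval: r = e^(−kτ) = e^(−0.01631 × 45.9) = 0.4730
Before dose 2, 1 dose has been given (aged 1τ).
C_trough = C₀ × r = 18.22 × 0.4730 = 8.618 mg/L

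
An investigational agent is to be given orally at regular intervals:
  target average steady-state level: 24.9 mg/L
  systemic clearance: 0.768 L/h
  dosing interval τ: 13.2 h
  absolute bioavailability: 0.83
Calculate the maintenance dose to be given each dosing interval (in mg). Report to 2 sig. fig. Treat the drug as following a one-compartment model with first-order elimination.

300 mg

At steady state, F × (Dose/τ) = Css × CL.
Dose = Css × CL × τ / F = 24.9 × 0.7680 × 13.2 / 0.83 = 304.1 mg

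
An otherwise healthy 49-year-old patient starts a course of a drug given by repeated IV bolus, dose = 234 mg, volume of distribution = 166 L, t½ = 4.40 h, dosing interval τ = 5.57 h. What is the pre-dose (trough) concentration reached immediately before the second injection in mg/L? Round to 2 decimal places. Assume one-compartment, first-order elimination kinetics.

0.59 mg/L

C₀ per dose = Dose / Vd = 234 / 166 = 1.410 mg/L
k = ln2 / t½ = 0.693147 / 4.40 = 0.1575 h⁻¹
Fraction remaining after one interval: r = e^(−kτ) = e^(−0.1575 × 5.57) = 0.4159
Before dose 2, 1 dose has been given (aged 1τ).
C_trough = C₀ × r = 1.410 × 0.4159 = 0.5864 mg/L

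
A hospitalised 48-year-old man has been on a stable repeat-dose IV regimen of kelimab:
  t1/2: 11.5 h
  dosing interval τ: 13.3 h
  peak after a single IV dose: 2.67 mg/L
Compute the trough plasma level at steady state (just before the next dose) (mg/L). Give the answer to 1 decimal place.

2.2 mg/L

k = ln2 / t½ = 0.693147 / 11.5 = 0.06027 h⁻¹
e^(−kτ) = e^(−0.06027 × 13.3) = 0.4486
Accumulation ratio R = 1 / (1 − e^(−kτ)) = 1 / (1 − 0.4486) = 1.814
Steady-state trough = C₀ × R × e^(−kτ) = 2.67 × 1.814 × 0.4486 = 2.173 mg/L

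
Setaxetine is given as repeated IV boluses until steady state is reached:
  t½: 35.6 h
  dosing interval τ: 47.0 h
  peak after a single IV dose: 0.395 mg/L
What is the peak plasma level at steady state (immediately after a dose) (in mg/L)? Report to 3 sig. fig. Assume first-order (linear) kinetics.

k = ln2 / t½ = 0.693147 / 35.6 = 0.01947 h⁻¹
e^(−kτ) = e^(−0.01947 × 47.0) = 0.4005
Accumulation ratio R = 1 / (1 − e^(−kτ)) = 1 / (1 − 0.4005) = 1.668
Steady-state peak = C₀ × R = 0.395 × 1.668 = 0.6589 mg/L

0.659 mg/L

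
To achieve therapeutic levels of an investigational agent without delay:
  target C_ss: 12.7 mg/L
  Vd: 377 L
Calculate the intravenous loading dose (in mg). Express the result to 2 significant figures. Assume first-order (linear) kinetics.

4800 mg

LD = Css × Vd = 12.7 × 377 = 4788 mg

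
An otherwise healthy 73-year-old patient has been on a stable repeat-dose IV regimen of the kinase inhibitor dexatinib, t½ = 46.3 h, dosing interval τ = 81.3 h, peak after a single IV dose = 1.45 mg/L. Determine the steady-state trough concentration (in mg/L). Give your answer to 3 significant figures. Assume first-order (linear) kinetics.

0.610 mg/L

k = ln2 / t½ = 0.693147 / 46.3 = 0.01497 h⁻¹
e^(−kτ) = e^(−0.01497 × 81.3) = 0.2961
Accumulation ratio R = 1 / (1 − e^(−kτ)) = 1 / (1 − 0.2961) = 1.421
Steady-state trough = C₀ × R × e^(−kτ) = 1.45 × 1.421 × 0.2961 = 0.6101 mg/L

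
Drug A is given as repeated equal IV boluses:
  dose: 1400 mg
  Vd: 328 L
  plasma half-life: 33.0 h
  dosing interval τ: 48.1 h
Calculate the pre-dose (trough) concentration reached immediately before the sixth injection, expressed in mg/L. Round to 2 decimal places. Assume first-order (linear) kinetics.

C₀ per dose = Dose / Vd = 1400 / 328 = 4.268 mg/L
k = ln2 / t½ = 0.693147 / 33.0 = 0.02100 h⁻¹
Fraction remaining after one interval: r = e^(−kτ) = e^(−0.02100 × 48.1) = 0.3642
Before dose 6, 5 doses have been given (aged 1τ, 2τ, 3τ, 4τ, 5τ).
C_trough = C₀ × (r + r² + … + r^5) = C₀ × r(1−r^5)/(1−r)
        = 4.268 × 0.3642 × (1 − 0.006408) / (1 − 0.3642) = 2.429 mg/L

2.43 mg/L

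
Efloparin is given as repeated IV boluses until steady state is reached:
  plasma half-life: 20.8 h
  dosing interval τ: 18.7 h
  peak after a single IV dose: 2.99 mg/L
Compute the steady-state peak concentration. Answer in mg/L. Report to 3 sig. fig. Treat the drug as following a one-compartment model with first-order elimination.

6.45 mg/L

k = ln2 / t½ = 0.693147 / 20.8 = 0.03332 h⁻¹
e^(−kτ) = e^(−0.03332 × 18.7) = 0.5363
Accumulation ratio R = 1 / (1 − e^(−kτ)) = 1 / (1 − 0.5363) = 2.157
Steady-state peak = C₀ × R = 2.99 × 2.157 = 6.449 mg/L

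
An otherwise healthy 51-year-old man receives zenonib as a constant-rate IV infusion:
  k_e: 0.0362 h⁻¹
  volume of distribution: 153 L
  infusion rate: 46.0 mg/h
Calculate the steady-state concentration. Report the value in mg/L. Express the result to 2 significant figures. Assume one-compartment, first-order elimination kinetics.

8.3 mg/L

CL = k × Vd = 0.03620 × 153 = 5.539 L/h
At steady state Css = R₀ / CL = 46.0 / 5.539 = 8.305 mg/L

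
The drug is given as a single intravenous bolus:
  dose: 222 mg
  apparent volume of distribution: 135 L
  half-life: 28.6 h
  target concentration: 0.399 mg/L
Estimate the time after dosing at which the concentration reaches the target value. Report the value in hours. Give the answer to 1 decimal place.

C₀ = Dose / Vd = 222.0 / 135 = 1.644 mg/L
k = ln2 / t½ = 0.693147 / 28.6 = 0.02424 h⁻¹
t = ln(C₀ / C) / k = ln(1.644 / 0.399) / 0.02424
  = ln(4.120) / 0.02424 = 1.416 / 0.02424 = 58.42 h

58.4 h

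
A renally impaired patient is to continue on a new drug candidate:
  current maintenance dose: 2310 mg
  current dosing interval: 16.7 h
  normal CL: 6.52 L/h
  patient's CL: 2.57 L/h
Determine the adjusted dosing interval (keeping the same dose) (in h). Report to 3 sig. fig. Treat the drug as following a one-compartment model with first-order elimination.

42.4 h

To keep the same average steady-state level, dosing rate must scale with clearance.
CL ratio = 2.57 / 6.52 = 0.3942
New interval (same dose) = 16.7 / 0.3942 = 42.36 h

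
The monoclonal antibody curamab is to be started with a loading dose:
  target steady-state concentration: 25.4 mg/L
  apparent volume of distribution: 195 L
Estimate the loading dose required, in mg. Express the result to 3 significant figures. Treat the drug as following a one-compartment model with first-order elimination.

LD = Css × Vd = 25.4 × 195 = 4953 mg

4950 mg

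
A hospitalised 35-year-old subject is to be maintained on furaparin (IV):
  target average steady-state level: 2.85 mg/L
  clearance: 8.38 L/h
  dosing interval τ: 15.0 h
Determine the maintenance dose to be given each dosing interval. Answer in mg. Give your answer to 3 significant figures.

358 mg

At steady state, Dose/τ = Css × CL.
Dose = Css × CL × τ = 2.85 × 8.380 × 15.0 = 358.2 mg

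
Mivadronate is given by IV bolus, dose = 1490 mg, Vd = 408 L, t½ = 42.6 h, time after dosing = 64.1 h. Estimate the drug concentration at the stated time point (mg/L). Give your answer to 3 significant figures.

C₀ = Dose / Vd = 1490 / 408 = 3.652 mg/L
k = ln2 / t½ = 0.693147 / 42.6 = 0.01627 h⁻¹
C = C₀ · e^(−k·t) = 3.652 × e^(−0.01627 × 64.1)
  = 3.652 × 0.3524 = 1.287 mg/L

1.29 mg/L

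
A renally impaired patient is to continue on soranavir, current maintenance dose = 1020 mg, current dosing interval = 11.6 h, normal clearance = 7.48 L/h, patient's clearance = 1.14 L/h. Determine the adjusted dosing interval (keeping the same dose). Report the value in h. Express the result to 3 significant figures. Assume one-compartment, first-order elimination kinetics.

76.1 h

To keep the same average steady-state level, dosing rate must scale with clearance.
CL ratio = 1.14 / 7.48 = 0.1524
New interval (same dose) = 11.6 / 0.1524 = 76.12 h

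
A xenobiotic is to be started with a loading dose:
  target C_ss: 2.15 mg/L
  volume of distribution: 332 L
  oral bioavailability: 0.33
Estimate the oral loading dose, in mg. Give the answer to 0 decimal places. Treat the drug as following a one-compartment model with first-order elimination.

LD = Css × Vd / F = 2.15 × 332 / 0.33 = 2163 mg

2163 mg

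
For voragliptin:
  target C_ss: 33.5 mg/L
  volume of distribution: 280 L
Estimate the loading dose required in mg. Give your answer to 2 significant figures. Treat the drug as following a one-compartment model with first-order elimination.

LD = Css × Vd = 33.5 × 280 = 9380 mg

9400 mg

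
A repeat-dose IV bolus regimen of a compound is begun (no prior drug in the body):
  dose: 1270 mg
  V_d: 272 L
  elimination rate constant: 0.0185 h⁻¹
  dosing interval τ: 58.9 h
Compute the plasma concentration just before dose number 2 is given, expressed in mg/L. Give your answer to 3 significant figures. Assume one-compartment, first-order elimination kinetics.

C₀ per dose = Dose / Vd = 1270 / 272 = 4.669 mg/L
Fraction remaining after one interval: r = e^(−kτ) = e^(−0.01850 × 58.9) = 0.3363
Before dose 2, 1 dose has been given (aged 1τ).
C_trough = C₀ × r = 4.669 × 0.3363 = 1.570 mg/L

1.57 mg/L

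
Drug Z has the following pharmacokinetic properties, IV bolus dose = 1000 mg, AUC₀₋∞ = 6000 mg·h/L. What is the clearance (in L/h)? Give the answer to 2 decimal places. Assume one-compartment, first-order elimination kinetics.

CL = Dose / AUC = 1000 / 6000 = 0.1667 L/h

0.17 L/h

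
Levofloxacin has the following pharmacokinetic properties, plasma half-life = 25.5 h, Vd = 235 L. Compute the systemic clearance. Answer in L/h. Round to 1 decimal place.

k = ln2 / t½ = 0.693147 / 25.5 = 0.02718 h⁻¹
CL = k × Vd = 0.02718 × 235 = 6.387 L/h

6.4 L/h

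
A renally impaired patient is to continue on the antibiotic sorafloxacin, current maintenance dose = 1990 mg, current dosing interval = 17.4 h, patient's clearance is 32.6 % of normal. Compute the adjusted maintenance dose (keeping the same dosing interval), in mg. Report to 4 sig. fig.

To keep the same average steady-state level, dosing rate must scale with clearance.
CL ratio = 32.6 / 100 = 0.3260
New dose (same interval) = 1990 × 0.3260 = 648.7 mg

648.7 mg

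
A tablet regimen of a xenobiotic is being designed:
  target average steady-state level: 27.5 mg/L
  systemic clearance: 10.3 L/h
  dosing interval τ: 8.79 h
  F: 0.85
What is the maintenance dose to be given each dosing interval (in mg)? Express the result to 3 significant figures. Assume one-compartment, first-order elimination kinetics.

2930 mg

At steady state, F × (Dose/τ) = Css × CL.
Dose = Css × CL × τ / F = 27.5 × 10.30 × 8.79 / 0.85 = 2929 mg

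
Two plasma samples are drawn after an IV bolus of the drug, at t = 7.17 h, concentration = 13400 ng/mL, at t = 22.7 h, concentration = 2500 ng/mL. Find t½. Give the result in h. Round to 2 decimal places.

k = ln(C₁/C₂) / (t₂ − t₁) = ln(13400/2500) / (22.7 − 7.17)
  = 1.679 / 15.53 = 0.1081 h⁻¹
t½ = ln2 / k = 0.693147 / 0.1081 = 6.412 h

6.41 h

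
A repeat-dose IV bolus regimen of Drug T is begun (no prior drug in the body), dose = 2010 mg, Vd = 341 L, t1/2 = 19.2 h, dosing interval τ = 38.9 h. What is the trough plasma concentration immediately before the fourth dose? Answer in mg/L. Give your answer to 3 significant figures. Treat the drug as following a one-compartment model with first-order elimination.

C₀ per dose = Dose / Vd = 2010 / 341 = 5.894 mg/L
k = ln2 / t½ = 0.693147 / 19.2 = 0.03610 h⁻¹
Fraction remaining after one interval: r = e^(−kτ) = e^(−0.03610 × 38.9) = 0.2455
Before dose 4, 3 doses have been given (aged 1τ, 2τ, 3τ).
C_trough = C₀ × (r + r² + … + r^3) = C₀ × r(1−r^3)/(1−r)
        = 5.894 × 0.2455 × (1 − 0.01480) / (1 − 0.2455) = 1.889 mg/L

1.89 mg/L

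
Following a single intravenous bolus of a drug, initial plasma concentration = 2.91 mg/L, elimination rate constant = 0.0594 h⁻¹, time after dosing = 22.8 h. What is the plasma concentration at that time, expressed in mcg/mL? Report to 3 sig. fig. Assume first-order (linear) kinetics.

C = C₀ · e^(−k·t) = 2.910 × e^(−0.05940 × 22.8)
  = 2.910 × 0.2581 = 0.7511 mg/L
(0.7511 mg/L = 0.7511 mcg/mL)

0.751 mcg/mL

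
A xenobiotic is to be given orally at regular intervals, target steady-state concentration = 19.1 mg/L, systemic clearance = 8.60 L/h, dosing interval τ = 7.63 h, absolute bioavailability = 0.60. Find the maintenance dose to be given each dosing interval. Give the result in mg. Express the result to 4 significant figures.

At steady state, F × (Dose/τ) = Css × CL.
Dose = Css × CL × τ / F = 19.1 × 8.600 × 7.63 / 0.60 = 2089 mg

2089 mg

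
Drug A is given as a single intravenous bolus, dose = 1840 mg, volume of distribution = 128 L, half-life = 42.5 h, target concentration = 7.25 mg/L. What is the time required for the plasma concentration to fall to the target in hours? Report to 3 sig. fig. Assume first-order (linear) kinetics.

C₀ = Dose / Vd = 1840 / 128 = 14.38 mg/L
k = ln2 / t½ = 0.693147 / 42.5 = 0.01631 h⁻¹
t = ln(C₀ / C) / k = ln(14.38 / 7.25) / 0.01631
  = ln(1.983) / 0.01631 = 0.6846 / 0.01631 = 41.97 h

42.0 h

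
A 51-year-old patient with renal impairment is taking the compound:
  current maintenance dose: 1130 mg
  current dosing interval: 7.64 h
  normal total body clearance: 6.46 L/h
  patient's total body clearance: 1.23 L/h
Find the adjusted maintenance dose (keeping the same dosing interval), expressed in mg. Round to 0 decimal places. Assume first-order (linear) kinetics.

To keep the same average steady-state level, dosing rate must scale with clearance.
CL ratio = 1.23 / 6.46 = 0.1904
New dose (same interval) = 1130 × 0.1904 = 215.2 mg

215 mg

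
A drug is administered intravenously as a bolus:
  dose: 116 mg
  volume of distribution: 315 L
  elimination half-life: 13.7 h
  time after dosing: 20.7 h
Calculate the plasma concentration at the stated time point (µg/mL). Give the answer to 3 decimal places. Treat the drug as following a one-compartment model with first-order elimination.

0.129 µg/mL

C₀ = Dose / Vd = 116.0 / 315 = 0.3683 mg/L
k = ln2 / t½ = 0.693147 / 13.7 = 0.05059 h⁻¹
C = C₀ · e^(−k·t) = 0.3683 × e^(−0.05059 × 20.7)
  = 0.3683 × 0.3509 = 0.1292 mg/L
(0.1292 mg/L = 0.1292 µg/mL)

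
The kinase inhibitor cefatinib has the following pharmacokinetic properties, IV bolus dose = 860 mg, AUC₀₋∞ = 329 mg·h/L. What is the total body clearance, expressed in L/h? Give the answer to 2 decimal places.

2.61 L/h

CL = Dose / AUC = 860 / 329 = 2.614 L/h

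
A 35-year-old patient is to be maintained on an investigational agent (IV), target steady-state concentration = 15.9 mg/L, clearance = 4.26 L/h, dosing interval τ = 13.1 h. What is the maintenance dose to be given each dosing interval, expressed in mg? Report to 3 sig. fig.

At steady state, Dose/τ = Css × CL.
Dose = Css × CL × τ = 15.9 × 4.260 × 13.1 = 887.3 mg

887 mg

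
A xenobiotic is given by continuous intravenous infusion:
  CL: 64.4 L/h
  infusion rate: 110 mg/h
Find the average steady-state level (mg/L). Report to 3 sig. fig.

1.71 mg/L

At steady state Css = R₀ / CL = 110 / 64.40 = 1.708 mg/L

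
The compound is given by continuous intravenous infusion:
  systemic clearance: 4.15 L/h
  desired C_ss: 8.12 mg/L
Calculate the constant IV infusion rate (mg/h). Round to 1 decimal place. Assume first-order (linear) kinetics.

33.7 mg/h

At steady state, infusion rate R₀ = Css × CL = 8.12 × 4.150 = 33.70 mg/h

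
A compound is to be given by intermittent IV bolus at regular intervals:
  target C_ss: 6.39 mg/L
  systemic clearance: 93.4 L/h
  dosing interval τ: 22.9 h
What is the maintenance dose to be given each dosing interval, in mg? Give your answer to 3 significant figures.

13700 mg

At steady state, Dose/τ = Css × CL.
Dose = Css × CL × τ = 6.39 × 93.40 × 22.9 = 13670 mg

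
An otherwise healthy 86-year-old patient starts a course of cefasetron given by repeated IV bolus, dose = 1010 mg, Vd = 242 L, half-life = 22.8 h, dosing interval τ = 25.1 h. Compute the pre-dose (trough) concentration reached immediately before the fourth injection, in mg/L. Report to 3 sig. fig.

C₀ per dose = Dose / Vd = 1010 / 242 = 4.174 mg/L
k = ln2 / t½ = 0.693147 / 22.8 = 0.03040 h⁻¹
Fraction remaining after one interval: r = e^(−kτ) = e^(−0.03040 × 25.1) = 0.4662
Before dose 4, 3 doses have been given (aged 1τ, 2τ, 3τ).
C_trough = C₀ × (r + r² + … + r^3) = C₀ × r(1−r^3)/(1−r)
        = 4.174 × 0.4662 × (1 − 0.1013) / (1 − 0.4662) = 3.276 mg/L

3.28 mg/L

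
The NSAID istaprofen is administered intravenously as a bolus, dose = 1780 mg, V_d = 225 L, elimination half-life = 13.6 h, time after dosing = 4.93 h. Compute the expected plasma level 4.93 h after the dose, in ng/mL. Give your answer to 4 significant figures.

6153 ng/mL

C₀ = Dose / Vd = 1780 / 225 = 7.911 mg/L
k = ln2 / t½ = 0.693147 / 13.6 = 0.05097 h⁻¹
C = C₀ · e^(−k·t) = 7.911 × e^(−0.05097 × 4.93)
  = 7.911 × 0.7778 = 6.153 mg/L
Convert: 6.153 mg/L × 1000 = 6153 ng/mL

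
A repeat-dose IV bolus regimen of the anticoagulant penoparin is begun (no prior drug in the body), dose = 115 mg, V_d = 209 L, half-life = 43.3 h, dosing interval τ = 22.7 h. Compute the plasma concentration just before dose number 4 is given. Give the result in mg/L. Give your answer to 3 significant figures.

0.834 mg/L

C₀ per dose = Dose / Vd = 115 / 209 = 0.5502 mg/L
k = ln2 / t½ = 0.693147 / 43.3 = 0.01601 h⁻¹
Fraction remaining after one interval: r = e^(−kτ) = e^(−0.01601 × 22.7) = 0.6953
Before dose 4, 3 doses have been given (aged 1τ, 2τ, 3τ).
C_trough = C₀ × (r + r² + … + r^3) = C₀ × r(1−r^3)/(1−r)
        = 0.5502 × 0.6953 × (1 − 0.3361) / (1 − 0.6953) = 0.8335 mg/L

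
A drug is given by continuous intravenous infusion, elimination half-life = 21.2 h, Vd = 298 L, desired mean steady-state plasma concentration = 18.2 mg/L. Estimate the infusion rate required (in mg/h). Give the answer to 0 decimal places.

k = ln2 / t½ = 0.693147 / 21.2 = 0.03270 h⁻¹
CL = k × Vd = 0.03270 × 298 = 9.745 L/h
At steady state, infusion rate R₀ = Css × CL = 18.2 × 9.745 = 177.4 mg/h

177 mg/h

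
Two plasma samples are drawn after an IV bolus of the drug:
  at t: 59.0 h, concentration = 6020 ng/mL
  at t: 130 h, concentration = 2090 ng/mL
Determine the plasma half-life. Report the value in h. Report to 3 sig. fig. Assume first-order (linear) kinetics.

46.5 h

k = ln(C₁/C₂) / (t₂ − t₁) = ln(6020/2090) / (130 − 59.0)
  = 1.058 / 71.00 = 0.01490 h⁻¹
t½ = ln2 / k = 0.693147 / 0.01490 = 46.52 h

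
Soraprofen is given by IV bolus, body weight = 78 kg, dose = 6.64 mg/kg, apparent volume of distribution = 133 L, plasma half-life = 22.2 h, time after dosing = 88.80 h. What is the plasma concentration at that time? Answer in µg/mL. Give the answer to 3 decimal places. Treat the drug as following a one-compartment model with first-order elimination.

0.243 µg/mL

Total dose = 6.64 × 78 = 517.9 mg
C₀ = Dose / Vd = 517.9 / 133 = 3.894 mg/L
k = ln2 / t½ = 0.693147 / 22.2 = 0.03122 h⁻¹
t / t½ = 88.80 / 22.2 = 4 half-lives
C = C₀ × (1/2)^4 = 3.894 × 0.06250 = 0.2434 mg/L
(0.2434 mg/L = 0.2434 µg/mL)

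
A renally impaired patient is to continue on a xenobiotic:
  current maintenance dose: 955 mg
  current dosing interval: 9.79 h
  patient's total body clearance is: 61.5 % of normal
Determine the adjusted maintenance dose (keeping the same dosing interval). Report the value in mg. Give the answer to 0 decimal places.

587 mg

To keep the same average steady-state level, dosing rate must scale with clearance.
CL ratio = 61.5 / 100 = 0.6150
New dose (same interval) = 955 × 0.6150 = 587.3 mg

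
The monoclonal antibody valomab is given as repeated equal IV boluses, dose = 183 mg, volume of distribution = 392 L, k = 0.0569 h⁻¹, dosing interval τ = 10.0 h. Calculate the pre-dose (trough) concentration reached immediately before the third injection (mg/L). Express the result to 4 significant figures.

0.4139 mg/L

C₀ per dose = Dose / Vd = 183 / 392 = 0.4668 mg/L
Fraction remaining after one interval: r = e^(−kτ) = e^(−0.05690 × 10.0) = 0.5661
Before dose 3, 2 doses have been given (aged 1τ, 2τ).
C_trough = C₀ × (r + r²) = 0.4668 × (0.5661 + 0.3205) = 0.4139 mg/L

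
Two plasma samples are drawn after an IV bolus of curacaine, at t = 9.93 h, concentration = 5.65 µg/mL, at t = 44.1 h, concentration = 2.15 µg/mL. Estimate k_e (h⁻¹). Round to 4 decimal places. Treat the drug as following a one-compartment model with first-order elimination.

k = ln(C₁/C₂) / (t₂ − t₁) = ln(5.65/2.15) / (44.1 − 9.93)
  = 0.9662 / 34.17 = 0.02828 h⁻¹

0.0283 h⁻¹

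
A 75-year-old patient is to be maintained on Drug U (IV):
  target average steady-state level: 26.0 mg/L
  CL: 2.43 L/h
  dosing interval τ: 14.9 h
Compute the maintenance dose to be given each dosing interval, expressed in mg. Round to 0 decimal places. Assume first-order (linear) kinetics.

941 mg

At steady state, Dose/τ = Css × CL.
Dose = Css × CL × τ = 26.0 × 2.430 × 14.9 = 941.4 mg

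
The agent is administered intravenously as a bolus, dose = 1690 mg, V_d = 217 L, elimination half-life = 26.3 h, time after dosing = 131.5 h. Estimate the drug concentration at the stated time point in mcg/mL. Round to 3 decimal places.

C₀ = Dose / Vd = 1690 / 217 = 7.788 mg/L
k = ln2 / t½ = 0.693147 / 26.3 = 0.02636 h⁻¹
t / t½ = 131.5 / 26.3 = 5 half-lives
C = C₀ × (1/2)^5 = 7.788 × 0.03125 = 0.2434 mg/L
(0.2434 mg/L = 0.2434 mcg/mL)

0.243 mcg/mL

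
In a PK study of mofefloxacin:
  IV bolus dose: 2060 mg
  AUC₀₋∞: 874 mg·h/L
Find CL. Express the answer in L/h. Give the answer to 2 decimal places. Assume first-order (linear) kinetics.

CL = Dose / AUC = 2060 / 874 = 2.357 L/h

2.36 L/h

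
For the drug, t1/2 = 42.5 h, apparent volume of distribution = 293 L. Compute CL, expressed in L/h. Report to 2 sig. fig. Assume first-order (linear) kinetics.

4.8 L/h

k = ln2 / t½ = 0.693147 / 42.5 = 0.01631 h⁻¹
CL = k × Vd = 0.01631 × 293 = 4.779 L/h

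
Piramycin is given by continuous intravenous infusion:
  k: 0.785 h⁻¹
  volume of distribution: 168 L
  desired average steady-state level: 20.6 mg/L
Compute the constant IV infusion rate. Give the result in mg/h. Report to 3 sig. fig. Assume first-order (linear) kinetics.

2720 mg/h

CL = k × Vd = 0.7850 × 168 = 131.9 L/h
At steady state, infusion rate R₀ = Css × CL = 20.6 × 131.9 = 2717 mg/h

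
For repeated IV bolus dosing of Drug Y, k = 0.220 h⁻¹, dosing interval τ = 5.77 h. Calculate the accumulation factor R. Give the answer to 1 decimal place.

e^(−kτ) = e^(−0.2200 × 5.77) = 0.2810
Accumulation ratio R = 1 / (1 − e^(−kτ)) = 1 / (1 − 0.2810) = 1.391

1.4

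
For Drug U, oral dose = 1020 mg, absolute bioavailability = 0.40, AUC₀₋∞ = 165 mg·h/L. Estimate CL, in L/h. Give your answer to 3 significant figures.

CL = F·Dose / AUC = 0.40 × 1020 / 165 = 2.473 L/h

2.47 L/h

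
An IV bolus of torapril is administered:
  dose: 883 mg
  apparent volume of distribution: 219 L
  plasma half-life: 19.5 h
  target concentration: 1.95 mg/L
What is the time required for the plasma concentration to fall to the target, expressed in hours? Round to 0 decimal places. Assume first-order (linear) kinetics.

20 h

C₀ = Dose / Vd = 883.0 / 219 = 4.032 mg/L
k = ln2 / t½ = 0.693147 / 19.5 = 0.03555 h⁻¹
t = ln(C₀ / C) / k = ln(4.032 / 1.95) / 0.03555
  = ln(2.068) / 0.03555 = 0.7266 / 0.03555 = 20.44 h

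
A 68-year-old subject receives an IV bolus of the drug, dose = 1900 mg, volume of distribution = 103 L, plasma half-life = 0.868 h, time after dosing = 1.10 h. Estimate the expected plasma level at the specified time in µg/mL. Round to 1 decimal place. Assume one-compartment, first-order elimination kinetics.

C₀ = Dose / Vd = 1900 / 103 = 18.45 mg/L
k = ln2 / t½ = 0.693147 / 0.868 = 0.7986 h⁻¹
C = C₀ · e^(−k·t) = 18.45 × e^(−0.7986 × 1.10)
  = 18.45 × 0.4154 = 7.664 mg/L
(7.664 mg/L = 7.664 µg/mL)

7.7 µg/mL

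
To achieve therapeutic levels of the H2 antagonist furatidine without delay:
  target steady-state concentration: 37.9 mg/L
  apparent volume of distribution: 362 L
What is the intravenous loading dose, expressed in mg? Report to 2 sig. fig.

LD = Css × Vd = 37.9 × 362 = 13720 mg

14000 mg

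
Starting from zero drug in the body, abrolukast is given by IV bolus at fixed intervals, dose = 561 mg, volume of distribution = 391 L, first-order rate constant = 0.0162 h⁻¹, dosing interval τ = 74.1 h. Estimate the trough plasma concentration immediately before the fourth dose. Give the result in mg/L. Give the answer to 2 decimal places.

0.60 mg/L

C₀ per dose = Dose / Vd = 561 / 391 = 1.435 mg/L
Fraction remaining after one interval: r = e^(−kτ) = e^(−0.01620 × 74.1) = 0.3011
Before dose 4, 3 doses have been given (aged 1τ, 2τ, 3τ).
C_trough = C₀ × (r + r² + … + r^3) = C₀ × r(1−r^3)/(1−r)
        = 1.435 × 0.3011 × (1 − 0.02730) / (1 − 0.3011) = 0.6013 mg/L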